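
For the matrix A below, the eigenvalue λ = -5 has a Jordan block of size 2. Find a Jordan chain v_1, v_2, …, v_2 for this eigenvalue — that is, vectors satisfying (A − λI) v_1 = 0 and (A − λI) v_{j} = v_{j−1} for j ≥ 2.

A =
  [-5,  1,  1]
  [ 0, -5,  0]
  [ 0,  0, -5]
A Jordan chain for λ = -5 of length 2:
v_1 = (1, 0, 0)ᵀ
v_2 = (0, 1, 0)ᵀ

Let N = A − (-5)·I. We want v_2 with N^2 v_2 = 0 but N^1 v_2 ≠ 0; then v_{j-1} := N · v_j for j = 2, …, 2.

Pick v_2 = (0, 1, 0)ᵀ.
Then v_1 = N · v_2 = (1, 0, 0)ᵀ.

Sanity check: (A − (-5)·I) v_1 = (0, 0, 0)ᵀ = 0. ✓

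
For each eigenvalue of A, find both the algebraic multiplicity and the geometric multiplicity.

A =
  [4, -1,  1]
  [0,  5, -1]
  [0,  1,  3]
λ = 4: alg = 3, geom = 2

Step 1 — factor the characteristic polynomial to read off the algebraic multiplicities:
  χ_A(x) = (x - 4)^3

Step 2 — compute geometric multiplicities via the rank-nullity identity g(λ) = n − rank(A − λI):
  rank(A − (4)·I) = 1, so dim ker(A − (4)·I) = n − 1 = 2

Summary:
  λ = 4: algebraic multiplicity = 3, geometric multiplicity = 2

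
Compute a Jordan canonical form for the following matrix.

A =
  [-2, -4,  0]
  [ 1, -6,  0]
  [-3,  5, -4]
J_3(-4)

The characteristic polynomial is
  det(x·I − A) = x^3 + 12*x^2 + 48*x + 64 = (x + 4)^3

Eigenvalues and multiplicities (the geometric multiplicity of λ is n − rank(A − λI), which equals the number of Jordan blocks for λ):
  λ = -4: algebraic multiplicity = 3, geometric multiplicity = 1

Determining the block sizes for each eigenvalue:
  λ = -4: one block (gm = 1), so the single block has size am = 3 → block sizes [3]

Assembling the blocks gives a Jordan form
J =
  [-4,  1,  0]
  [ 0, -4,  1]
  [ 0,  0, -4]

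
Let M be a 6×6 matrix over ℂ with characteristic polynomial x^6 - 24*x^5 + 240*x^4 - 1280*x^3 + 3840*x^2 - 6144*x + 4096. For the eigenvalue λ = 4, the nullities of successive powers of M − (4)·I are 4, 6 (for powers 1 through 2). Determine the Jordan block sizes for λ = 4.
Block sizes for λ = 4: [2, 2, 1, 1]

From the dimensions of kernels of powers, the number of Jordan blocks of size at least j is d_j − d_{j−1} where d_j = dim ker(N^j) (with d_0 = 0). Computing the differences gives [4, 2].
The number of blocks of size exactly k is (#blocks of size ≥ k) − (#blocks of size ≥ k + 1), so the partition is: 2 block(s) of size 1, 2 block(s) of size 2.
In nonincreasing order the block sizes are [2, 2, 1, 1].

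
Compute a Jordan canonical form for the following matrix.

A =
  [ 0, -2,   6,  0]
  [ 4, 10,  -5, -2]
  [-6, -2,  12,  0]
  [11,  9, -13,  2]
J_3(6) ⊕ J_1(6)

The characteristic polynomial is
  det(x·I − A) = x^4 - 24*x^3 + 216*x^2 - 864*x + 1296 = (x - 6)^4

Eigenvalues and multiplicities (the geometric multiplicity of λ is n − rank(A − λI), which equals the number of Jordan blocks for λ):
  λ = 6: algebraic multiplicity = 4, geometric multiplicity = 2

Determining the block sizes for each eigenvalue:
  λ = 6: with am = 4 and gm = 2, the partition is not yet determined (e.g. several partitions of 4 into 2 parts exist). Let N = A − (6)·I. Computing rank(N^1) = 2, rank(N^2) = 1, rank(N^3) = 0; the number of blocks of size ≥ j is rank(N^{j−1}) − rank(N^j), giving [2, 1, 1]. So we have 1 block(s) of size 3, 1 block(s) of size 1 → block sizes [3, 1]

Assembling the blocks gives a Jordan form
J =
  [6, 1, 0, 0]
  [0, 6, 1, 0]
  [0, 0, 6, 0]
  [0, 0, 0, 6]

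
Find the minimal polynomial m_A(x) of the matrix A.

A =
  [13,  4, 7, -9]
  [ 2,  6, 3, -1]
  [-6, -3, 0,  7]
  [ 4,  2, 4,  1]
x^3 - 15*x^2 + 75*x - 125

The characteristic polynomial is χ_A(x) = (x - 5)^4, so the eigenvalues are known. The minimal polynomial is
  m_A(x) = Π_λ (x − λ)^{k_λ}
where k_λ is the size of the *largest* Jordan block for λ (equivalently, the smallest k with (A − λI)^k v = 0 for every generalised eigenvector v of λ).

  λ = 5: largest Jordan block has size 3, contributing (x − 5)^3

So m_A(x) = (x - 5)^3 = x^3 - 15*x^2 + 75*x - 125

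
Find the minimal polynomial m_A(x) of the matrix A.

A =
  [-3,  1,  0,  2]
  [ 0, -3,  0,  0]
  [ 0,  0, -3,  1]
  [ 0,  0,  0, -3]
x^2 + 6*x + 9

The characteristic polynomial is χ_A(x) = (x + 3)^4, so the eigenvalues are known. The minimal polynomial is
  m_A(x) = Π_λ (x − λ)^{k_λ}
where k_λ is the size of the *largest* Jordan block for λ (equivalently, the smallest k with (A − λI)^k v = 0 for every generalised eigenvector v of λ).

  λ = -3: largest Jordan block has size 2, contributing (x + 3)^2

So m_A(x) = (x + 3)^2 = x^2 + 6*x + 9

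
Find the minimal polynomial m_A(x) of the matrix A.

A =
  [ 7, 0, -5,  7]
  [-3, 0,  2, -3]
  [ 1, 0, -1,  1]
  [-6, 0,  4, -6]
x^3

The characteristic polynomial is χ_A(x) = x^4, so the eigenvalues are known. The minimal polynomial is
  m_A(x) = Π_λ (x − λ)^{k_λ}
where k_λ is the size of the *largest* Jordan block for λ (equivalently, the smallest k with (A − λI)^k v = 0 for every generalised eigenvector v of λ).

  λ = 0: largest Jordan block has size 3, contributing (x − 0)^3

So m_A(x) = x^3 = x^3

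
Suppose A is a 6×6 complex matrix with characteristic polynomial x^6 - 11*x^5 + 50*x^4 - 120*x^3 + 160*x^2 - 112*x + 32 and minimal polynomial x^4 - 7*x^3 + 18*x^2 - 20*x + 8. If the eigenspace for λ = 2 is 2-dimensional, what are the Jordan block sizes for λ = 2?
Block sizes for λ = 2: [3, 2]

Step 1 — from the characteristic polynomial, algebraic multiplicity of λ = 2 is 5. From dim ker(A − (2)·I) = 2, there are exactly 2 Jordan blocks for λ = 2.
Step 2 — from the minimal polynomial, the factor (x − 2)^3 tells us the largest block for λ = 2 has size 3.
Step 3 — with total size 5, 2 blocks, and largest block 3, the block sizes (in nonincreasing order) are [3, 2].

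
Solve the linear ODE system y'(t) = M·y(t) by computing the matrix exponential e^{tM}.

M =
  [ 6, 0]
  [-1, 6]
e^{tM} =
  [exp(6*t), 0]
  [-t*exp(6*t), exp(6*t)]

Strategy: write M = P · J · P⁻¹ where J is a Jordan canonical form, so e^{tM} = P · e^{tJ} · P⁻¹, and e^{tJ} can be computed block-by-block.

M has Jordan form
J =
  [6, 1]
  [0, 6]
(up to reordering of blocks).

Per-block formulas:
  For a 2×2 Jordan block J_2(6): exp(t · J_2(6)) = e^(6t)·(I + t·N), where N is the 2×2 nilpotent shift.

After assembling e^{tJ} and conjugating by P, we get:

e^{tM} =
  [exp(6*t), 0]
  [-t*exp(6*t), exp(6*t)]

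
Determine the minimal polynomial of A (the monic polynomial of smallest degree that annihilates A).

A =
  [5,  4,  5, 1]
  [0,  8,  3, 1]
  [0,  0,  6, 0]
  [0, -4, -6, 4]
x^3 - 17*x^2 + 96*x - 180

The characteristic polynomial is χ_A(x) = (x - 6)^3*(x - 5), so the eigenvalues are known. The minimal polynomial is
  m_A(x) = Π_λ (x − λ)^{k_λ}
where k_λ is the size of the *largest* Jordan block for λ (equivalently, the smallest k with (A − λI)^k v = 0 for every generalised eigenvector v of λ).

  λ = 5: largest Jordan block has size 1, contributing (x − 5)
  λ = 6: largest Jordan block has size 2, contributing (x − 6)^2

So m_A(x) = (x - 6)^2*(x - 5) = x^3 - 17*x^2 + 96*x - 180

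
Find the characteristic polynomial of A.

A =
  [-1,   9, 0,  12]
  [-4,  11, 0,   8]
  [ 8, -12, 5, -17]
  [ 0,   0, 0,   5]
x^4 - 20*x^3 + 150*x^2 - 500*x + 625

Expanding det(x·I − A) (e.g. by cofactor expansion or by noting that A is similar to its Jordan form J, which has the same characteristic polynomial as A) gives
  χ_A(x) = x^4 - 20*x^3 + 150*x^2 - 500*x + 625
which factors as (x - 5)^4. The eigenvalues (with algebraic multiplicities) are λ = 5 with multiplicity 4.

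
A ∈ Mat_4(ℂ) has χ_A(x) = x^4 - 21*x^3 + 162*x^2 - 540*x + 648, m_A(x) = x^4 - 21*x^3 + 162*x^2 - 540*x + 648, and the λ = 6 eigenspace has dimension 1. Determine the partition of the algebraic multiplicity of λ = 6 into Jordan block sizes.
Block sizes for λ = 6: [3]

Step 1 — from the characteristic polynomial, algebraic multiplicity of λ = 6 is 3. From dim ker(A − (6)·I) = 1, there are exactly 1 Jordan blocks for λ = 6.
Step 2 — from the minimal polynomial, the factor (x − 6)^3 tells us the largest block for λ = 6 has size 3.
Step 3 — with total size 3, 1 blocks, and largest block 3, the block sizes (in nonincreasing order) are [3].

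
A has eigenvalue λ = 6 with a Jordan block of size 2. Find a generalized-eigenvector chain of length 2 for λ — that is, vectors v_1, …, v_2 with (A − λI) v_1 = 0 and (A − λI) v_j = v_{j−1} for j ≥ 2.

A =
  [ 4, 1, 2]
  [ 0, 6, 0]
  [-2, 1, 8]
A Jordan chain for λ = 6 of length 2:
v_1 = (-2, 0, -2)ᵀ
v_2 = (1, 0, 0)ᵀ

Let N = A − (6)·I. We want v_2 with N^2 v_2 = 0 but N^1 v_2 ≠ 0; then v_{j-1} := N · v_j for j = 2, …, 2.

Pick v_2 = (1, 0, 0)ᵀ.
Then v_1 = N · v_2 = (-2, 0, -2)ᵀ.

Sanity check: (A − (6)·I) v_1 = (0, 0, 0)ᵀ = 0. ✓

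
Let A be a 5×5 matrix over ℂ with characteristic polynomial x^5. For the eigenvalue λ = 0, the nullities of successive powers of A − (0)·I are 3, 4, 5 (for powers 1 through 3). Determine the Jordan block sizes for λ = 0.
Block sizes for λ = 0: [3, 1, 1]

From the dimensions of kernels of powers, the number of Jordan blocks of size at least j is d_j − d_{j−1} where d_j = dim ker(N^j) (with d_0 = 0). Computing the differences gives [3, 1, 1].
The number of blocks of size exactly k is (#blocks of size ≥ k) − (#blocks of size ≥ k + 1), so the partition is: 2 block(s) of size 1, 1 block(s) of size 3.
In nonincreasing order the block sizes are [3, 1, 1].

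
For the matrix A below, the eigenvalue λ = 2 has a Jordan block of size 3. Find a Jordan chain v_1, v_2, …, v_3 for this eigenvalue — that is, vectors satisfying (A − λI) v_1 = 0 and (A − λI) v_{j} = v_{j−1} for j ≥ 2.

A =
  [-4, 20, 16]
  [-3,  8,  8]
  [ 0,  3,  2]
A Jordan chain for λ = 2 of length 3:
v_1 = (-24, 0, -9)ᵀ
v_2 = (-6, -3, 0)ᵀ
v_3 = (1, 0, 0)ᵀ

Let N = A − (2)·I. We want v_3 with N^3 v_3 = 0 but N^2 v_3 ≠ 0; then v_{j-1} := N · v_j for j = 3, …, 2.

Pick v_3 = (1, 0, 0)ᵀ.
Then v_2 = N · v_3 = (-6, -3, 0)ᵀ.
Then v_1 = N · v_2 = (-24, 0, -9)ᵀ.

Sanity check: (A − (2)·I) v_1 = (0, 0, 0)ᵀ = 0. ✓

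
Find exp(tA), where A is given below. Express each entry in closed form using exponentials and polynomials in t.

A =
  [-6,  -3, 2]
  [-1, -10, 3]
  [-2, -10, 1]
e^{tA} =
  [-t*exp(-5*t) + exp(-5*t), -t^2*exp(-5*t) - 3*t*exp(-5*t), t^2*exp(-5*t)/2 + 2*t*exp(-5*t)]
  [-t*exp(-5*t), -t^2*exp(-5*t) - 5*t*exp(-5*t) + exp(-5*t), t^2*exp(-5*t)/2 + 3*t*exp(-5*t)]
  [-2*t*exp(-5*t), -2*t^2*exp(-5*t) - 10*t*exp(-5*t), t^2*exp(-5*t) + 6*t*exp(-5*t) + exp(-5*t)]

Strategy: write A = P · J · P⁻¹ where J is a Jordan canonical form, so e^{tA} = P · e^{tJ} · P⁻¹, and e^{tJ} can be computed block-by-block.

A has Jordan form
J =
  [-5,  1,  0]
  [ 0, -5,  1]
  [ 0,  0, -5]
(up to reordering of blocks).

Per-block formulas:
  For a 3×3 Jordan block J_3(-5): exp(t · J_3(-5)) = e^(-5t)·(I + t·N + (t^2/2)·N^2), where N is the 3×3 nilpotent shift.

After assembling e^{tJ} and conjugating by P, we get:

e^{tA} =
  [-t*exp(-5*t) + exp(-5*t), -t^2*exp(-5*t) - 3*t*exp(-5*t), t^2*exp(-5*t)/2 + 2*t*exp(-5*t)]
  [-t*exp(-5*t), -t^2*exp(-5*t) - 5*t*exp(-5*t) + exp(-5*t), t^2*exp(-5*t)/2 + 3*t*exp(-5*t)]
  [-2*t*exp(-5*t), -2*t^2*exp(-5*t) - 10*t*exp(-5*t), t^2*exp(-5*t) + 6*t*exp(-5*t) + exp(-5*t)]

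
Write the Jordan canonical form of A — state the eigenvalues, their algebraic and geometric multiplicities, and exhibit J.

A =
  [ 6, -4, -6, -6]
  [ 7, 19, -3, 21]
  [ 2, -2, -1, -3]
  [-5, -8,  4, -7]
J_1(2) ⊕ J_3(5)

The characteristic polynomial is
  det(x·I − A) = x^4 - 17*x^3 + 105*x^2 - 275*x + 250 = (x - 5)^3*(x - 2)

Eigenvalues and multiplicities (the geometric multiplicity of λ is n − rank(A − λI), which equals the number of Jordan blocks for λ):
  λ = 2: algebraic multiplicity = 1, geometric multiplicity = 1
  λ = 5: algebraic multiplicity = 3, geometric multiplicity = 1

Determining the block sizes for each eigenvalue:
  λ = 2: one block (gm = 1), so the single block has size am = 1 → block sizes [1]
  λ = 5: one block (gm = 1), so the single block has size am = 3 → block sizes [3]

Assembling the blocks gives a Jordan form
J =
  [2, 0, 0, 0]
  [0, 5, 1, 0]
  [0, 0, 5, 1]
  [0, 0, 0, 5]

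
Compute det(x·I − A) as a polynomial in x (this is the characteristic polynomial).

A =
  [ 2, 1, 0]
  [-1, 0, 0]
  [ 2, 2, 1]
x^3 - 3*x^2 + 3*x - 1

Expanding det(x·I − A) (e.g. by cofactor expansion or by noting that A is similar to its Jordan form J, which has the same characteristic polynomial as A) gives
  χ_A(x) = x^3 - 3*x^2 + 3*x - 1
which factors as (x - 1)^3. The eigenvalues (with algebraic multiplicities) are λ = 1 with multiplicity 3.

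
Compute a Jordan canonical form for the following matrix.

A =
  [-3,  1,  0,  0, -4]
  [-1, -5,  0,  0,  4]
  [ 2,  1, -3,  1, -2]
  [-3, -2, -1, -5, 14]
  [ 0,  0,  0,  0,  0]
J_2(-4) ⊕ J_2(-4) ⊕ J_1(0)

The characteristic polynomial is
  det(x·I − A) = x^5 + 16*x^4 + 96*x^3 + 256*x^2 + 256*x = x*(x + 4)^4

Eigenvalues and multiplicities (the geometric multiplicity of λ is n − rank(A − λI), which equals the number of Jordan blocks for λ):
  λ = -4: algebraic multiplicity = 4, geometric multiplicity = 2
  λ = 0: algebraic multiplicity = 1, geometric multiplicity = 1

Determining the block sizes for each eigenvalue:
  λ = -4: with am = 4 and gm = 2, the partition is not yet determined (e.g. several partitions of 4 into 2 parts exist). Let N = A − (-4)·I. Computing rank(N^1) = 3, rank(N^2) = 1; the number of blocks of size ≥ j is rank(N^{j−1}) − rank(N^j), giving [2, 2]. So we have 2 block(s) of size 2 → block sizes [2, 2]
  λ = 0: one block (gm = 1), so the single block has size am = 1 → block sizes [1]

Assembling the blocks gives a Jordan form
J =
  [-4,  1,  0,  0, 0]
  [ 0, -4,  0,  0, 0]
  [ 0,  0, -4,  1, 0]
  [ 0,  0,  0, -4, 0]
  [ 0,  0,  0,  0, 0]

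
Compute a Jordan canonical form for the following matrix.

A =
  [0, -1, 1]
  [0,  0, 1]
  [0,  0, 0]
J_3(0)

The characteristic polynomial is
  det(x·I − A) = x^3

Eigenvalues and multiplicities (the geometric multiplicity of λ is n − rank(A − λI), which equals the number of Jordan blocks for λ):
  λ = 0: algebraic multiplicity = 3, geometric multiplicity = 1

Determining the block sizes for each eigenvalue:
  λ = 0: one block (gm = 1), so the single block has size am = 3 → block sizes [3]

Assembling the blocks gives a Jordan form
J =
  [0, 1, 0]
  [0, 0, 1]
  [0, 0, 0]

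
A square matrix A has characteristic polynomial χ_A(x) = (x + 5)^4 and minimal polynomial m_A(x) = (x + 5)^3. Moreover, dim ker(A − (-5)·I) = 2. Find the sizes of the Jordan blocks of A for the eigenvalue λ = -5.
Block sizes for λ = -5: [3, 1]

Step 1 — from the characteristic polynomial, algebraic multiplicity of λ = -5 is 4. From dim ker(A − (-5)·I) = 2, there are exactly 2 Jordan blocks for λ = -5.
Step 2 — from the minimal polynomial, the factor (x + 5)^3 tells us the largest block for λ = -5 has size 3.
Step 3 — with total size 4, 2 blocks, and largest block 3, the block sizes (in nonincreasing order) are [3, 1].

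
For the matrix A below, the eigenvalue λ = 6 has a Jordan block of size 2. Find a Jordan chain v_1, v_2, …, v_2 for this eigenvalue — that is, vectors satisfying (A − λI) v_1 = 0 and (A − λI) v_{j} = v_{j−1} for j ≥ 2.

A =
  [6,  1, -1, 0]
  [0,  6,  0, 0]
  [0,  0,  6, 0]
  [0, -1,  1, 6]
A Jordan chain for λ = 6 of length 2:
v_1 = (1, 0, 0, -1)ᵀ
v_2 = (0, 1, 0, 0)ᵀ

Let N = A − (6)·I. We want v_2 with N^2 v_2 = 0 but N^1 v_2 ≠ 0; then v_{j-1} := N · v_j for j = 2, …, 2.

Pick v_2 = (0, 1, 0, 0)ᵀ.
Then v_1 = N · v_2 = (1, 0, 0, -1)ᵀ.

Sanity check: (A − (6)·I) v_1 = (0, 0, 0, 0)ᵀ = 0. ✓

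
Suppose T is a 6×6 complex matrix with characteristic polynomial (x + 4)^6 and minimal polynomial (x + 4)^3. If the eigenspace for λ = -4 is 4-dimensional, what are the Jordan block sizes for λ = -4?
Block sizes for λ = -4: [3, 1, 1, 1]

Step 1 — from the characteristic polynomial, algebraic multiplicity of λ = -4 is 6. From dim ker(T − (-4)·I) = 4, there are exactly 4 Jordan blocks for λ = -4.
Step 2 — from the minimal polynomial, the factor (x + 4)^3 tells us the largest block for λ = -4 has size 3.
Step 3 — with total size 6, 4 blocks, and largest block 3, the block sizes (in nonincreasing order) are [3, 1, 1, 1].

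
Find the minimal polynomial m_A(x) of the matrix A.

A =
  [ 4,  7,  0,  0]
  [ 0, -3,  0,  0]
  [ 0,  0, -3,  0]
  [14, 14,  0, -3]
x^2 - x - 12

The characteristic polynomial is χ_A(x) = (x - 4)*(x + 3)^3, so the eigenvalues are known. The minimal polynomial is
  m_A(x) = Π_λ (x − λ)^{k_λ}
where k_λ is the size of the *largest* Jordan block for λ (equivalently, the smallest k with (A − λI)^k v = 0 for every generalised eigenvector v of λ).

  λ = -3: largest Jordan block has size 1, contributing (x + 3)
  λ = 4: largest Jordan block has size 1, contributing (x − 4)

So m_A(x) = (x - 4)*(x + 3) = x^2 - x - 12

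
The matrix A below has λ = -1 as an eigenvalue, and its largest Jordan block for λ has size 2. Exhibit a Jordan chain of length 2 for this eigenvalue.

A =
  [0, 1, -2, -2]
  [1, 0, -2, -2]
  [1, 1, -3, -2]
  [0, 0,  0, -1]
A Jordan chain for λ = -1 of length 2:
v_1 = (1, 1, 1, 0)ᵀ
v_2 = (1, 0, 0, 0)ᵀ

Let N = A − (-1)·I. We want v_2 with N^2 v_2 = 0 but N^1 v_2 ≠ 0; then v_{j-1} := N · v_j for j = 2, …, 2.

Pick v_2 = (1, 0, 0, 0)ᵀ.
Then v_1 = N · v_2 = (1, 1, 1, 0)ᵀ.

Sanity check: (A − (-1)·I) v_1 = (0, 0, 0, 0)ᵀ = 0. ✓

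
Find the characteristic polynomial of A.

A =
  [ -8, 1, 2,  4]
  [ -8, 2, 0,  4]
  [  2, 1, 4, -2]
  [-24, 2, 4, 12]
x^4 - 10*x^3 + 36*x^2 - 56*x + 32

Expanding det(x·I − A) (e.g. by cofactor expansion or by noting that A is similar to its Jordan form J, which has the same characteristic polynomial as A) gives
  χ_A(x) = x^4 - 10*x^3 + 36*x^2 - 56*x + 32
which factors as (x - 4)*(x - 2)^3. The eigenvalues (with algebraic multiplicities) are λ = 2 with multiplicity 3, λ = 4 with multiplicity 1.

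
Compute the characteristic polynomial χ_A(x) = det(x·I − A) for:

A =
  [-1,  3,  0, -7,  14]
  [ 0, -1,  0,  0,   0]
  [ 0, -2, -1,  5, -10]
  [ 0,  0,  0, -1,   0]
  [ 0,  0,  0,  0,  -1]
x^5 + 5*x^4 + 10*x^3 + 10*x^2 + 5*x + 1

Expanding det(x·I − A) (e.g. by cofactor expansion or by noting that A is similar to its Jordan form J, which has the same characteristic polynomial as A) gives
  χ_A(x) = x^5 + 5*x^4 + 10*x^3 + 10*x^2 + 5*x + 1
which factors as (x + 1)^5. The eigenvalues (with algebraic multiplicities) are λ = -1 with multiplicity 5.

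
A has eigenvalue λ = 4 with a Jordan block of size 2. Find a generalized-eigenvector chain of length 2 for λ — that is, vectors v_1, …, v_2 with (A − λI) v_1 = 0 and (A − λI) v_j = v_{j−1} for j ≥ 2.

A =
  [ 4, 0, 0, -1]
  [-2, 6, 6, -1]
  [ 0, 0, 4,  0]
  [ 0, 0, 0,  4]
A Jordan chain for λ = 4 of length 2:
v_1 = (-1, -1, 0, 0)ᵀ
v_2 = (0, 0, 0, 1)ᵀ

Let N = A − (4)·I. We want v_2 with N^2 v_2 = 0 but N^1 v_2 ≠ 0; then v_{j-1} := N · v_j for j = 2, …, 2.

Pick v_2 = (0, 0, 0, 1)ᵀ.
Then v_1 = N · v_2 = (-1, -1, 0, 0)ᵀ.

Sanity check: (A − (4)·I) v_1 = (0, 0, 0, 0)ᵀ = 0. ✓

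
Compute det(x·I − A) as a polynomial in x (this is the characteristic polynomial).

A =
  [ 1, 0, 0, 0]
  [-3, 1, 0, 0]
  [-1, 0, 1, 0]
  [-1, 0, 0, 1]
x^4 - 4*x^3 + 6*x^2 - 4*x + 1

Expanding det(x·I − A) (e.g. by cofactor expansion or by noting that A is similar to its Jordan form J, which has the same characteristic polynomial as A) gives
  χ_A(x) = x^4 - 4*x^3 + 6*x^2 - 4*x + 1
which factors as (x - 1)^4. The eigenvalues (with algebraic multiplicities) are λ = 1 with multiplicity 4.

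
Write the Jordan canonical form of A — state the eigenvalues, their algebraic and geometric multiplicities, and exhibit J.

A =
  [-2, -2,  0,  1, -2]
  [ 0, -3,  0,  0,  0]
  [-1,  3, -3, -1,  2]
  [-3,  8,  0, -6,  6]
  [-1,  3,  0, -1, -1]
J_2(-3) ⊕ J_2(-3) ⊕ J_1(-3)

The characteristic polynomial is
  det(x·I − A) = x^5 + 15*x^4 + 90*x^3 + 270*x^2 + 405*x + 243 = (x + 3)^5

Eigenvalues and multiplicities (the geometric multiplicity of λ is n − rank(A − λI), which equals the number of Jordan blocks for λ):
  λ = -3: algebraic multiplicity = 5, geometric multiplicity = 3

Determining the block sizes for each eigenvalue:
  λ = -3: with am = 5 and gm = 3, the partition is not yet determined (e.g. several partitions of 5 into 3 parts exist). Let N = A − (-3)·I. Computing rank(N^1) = 2, rank(N^2) = 0; the number of blocks of size ≥ j is rank(N^{j−1}) − rank(N^j), giving [3, 2]. So we have 2 block(s) of size 2, 1 block(s) of size 1 → block sizes [2, 2, 1]

Assembling the blocks gives a Jordan form
J =
  [-3,  1,  0,  0,  0]
  [ 0, -3,  0,  0,  0]
  [ 0,  0, -3,  1,  0]
  [ 0,  0,  0, -3,  0]
  [ 0,  0,  0,  0, -3]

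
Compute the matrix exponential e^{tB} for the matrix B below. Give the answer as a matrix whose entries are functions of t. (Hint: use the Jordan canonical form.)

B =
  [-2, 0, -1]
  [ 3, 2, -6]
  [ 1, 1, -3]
e^{tB} =
  [-t*exp(-t) + exp(-t), -t^2*exp(-t)/2, 3*t^2*exp(-t)/2 - t*exp(-t)]
  [3*t*exp(-t), 3*t^2*exp(-t)/2 + 3*t*exp(-t) + exp(-t), -9*t^2*exp(-t)/2 - 6*t*exp(-t)]
  [t*exp(-t), t^2*exp(-t)/2 + t*exp(-t), -3*t^2*exp(-t)/2 - 2*t*exp(-t) + exp(-t)]

Strategy: write B = P · J · P⁻¹ where J is a Jordan canonical form, so e^{tB} = P · e^{tJ} · P⁻¹, and e^{tJ} can be computed block-by-block.

B has Jordan form
J =
  [-1,  1,  0]
  [ 0, -1,  1]
  [ 0,  0, -1]
(up to reordering of blocks).

Per-block formulas:
  For a 3×3 Jordan block J_3(-1): exp(t · J_3(-1)) = e^(-1t)·(I + t·N + (t^2/2)·N^2), where N is the 3×3 nilpotent shift.

After assembling e^{tJ} and conjugating by P, we get:

e^{tB} =
  [-t*exp(-t) + exp(-t), -t^2*exp(-t)/2, 3*t^2*exp(-t)/2 - t*exp(-t)]
  [3*t*exp(-t), 3*t^2*exp(-t)/2 + 3*t*exp(-t) + exp(-t), -9*t^2*exp(-t)/2 - 6*t*exp(-t)]
  [t*exp(-t), t^2*exp(-t)/2 + t*exp(-t), -3*t^2*exp(-t)/2 - 2*t*exp(-t) + exp(-t)]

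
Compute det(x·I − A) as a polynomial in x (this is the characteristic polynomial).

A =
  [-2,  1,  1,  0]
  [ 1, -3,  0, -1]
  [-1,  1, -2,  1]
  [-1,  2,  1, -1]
x^4 + 8*x^3 + 24*x^2 + 32*x + 16

Expanding det(x·I − A) (e.g. by cofactor expansion or by noting that A is similar to its Jordan form J, which has the same characteristic polynomial as A) gives
  χ_A(x) = x^4 + 8*x^3 + 24*x^2 + 32*x + 16
which factors as (x + 2)^4. The eigenvalues (with algebraic multiplicities) are λ = -2 with multiplicity 4.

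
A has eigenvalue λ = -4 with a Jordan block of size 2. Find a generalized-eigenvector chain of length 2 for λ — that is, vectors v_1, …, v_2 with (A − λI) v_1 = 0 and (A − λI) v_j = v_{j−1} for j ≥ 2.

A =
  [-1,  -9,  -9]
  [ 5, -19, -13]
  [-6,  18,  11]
A Jordan chain for λ = -4 of length 2:
v_1 = (-3, -1, 0)ᵀ
v_2 = (5, 0, 2)ᵀ

Let N = A − (-4)·I. We want v_2 with N^2 v_2 = 0 but N^1 v_2 ≠ 0; then v_{j-1} := N · v_j for j = 2, …, 2.

Pick v_2 = (5, 0, 2)ᵀ.
Then v_1 = N · v_2 = (-3, -1, 0)ᵀ.

Sanity check: (A − (-4)·I) v_1 = (0, 0, 0)ᵀ = 0. ✓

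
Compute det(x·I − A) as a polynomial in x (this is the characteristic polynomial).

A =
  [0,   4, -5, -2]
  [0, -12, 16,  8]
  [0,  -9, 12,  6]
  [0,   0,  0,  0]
x^4

Expanding det(x·I − A) (e.g. by cofactor expansion or by noting that A is similar to its Jordan form J, which has the same characteristic polynomial as A) gives
  χ_A(x) = x^4
which factors as x^4. The eigenvalues (with algebraic multiplicities) are λ = 0 with multiplicity 4.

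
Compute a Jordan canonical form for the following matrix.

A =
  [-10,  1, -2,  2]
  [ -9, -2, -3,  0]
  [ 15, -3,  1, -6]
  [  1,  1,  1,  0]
J_1(-5) ⊕ J_2(-2) ⊕ J_1(-2)

The characteristic polynomial is
  det(x·I − A) = x^4 + 11*x^3 + 42*x^2 + 68*x + 40 = (x + 2)^3*(x + 5)

Eigenvalues and multiplicities (the geometric multiplicity of λ is n − rank(A − λI), which equals the number of Jordan blocks for λ):
  λ = -5: algebraic multiplicity = 1, geometric multiplicity = 1
  λ = -2: algebraic multiplicity = 3, geometric multiplicity = 2

Determining the block sizes for each eigenvalue:
  λ = -5: one block (gm = 1), so the single block has size am = 1 → block sizes [1]
  λ = -2: 2 blocks summing to 3 forces exactly one block of size 2 and the rest size 1 → block sizes [2, 1]

Assembling the blocks gives a Jordan form
J =
  [-5,  0,  0,  0]
  [ 0, -2,  1,  0]
  [ 0,  0, -2,  0]
  [ 0,  0,  0, -2]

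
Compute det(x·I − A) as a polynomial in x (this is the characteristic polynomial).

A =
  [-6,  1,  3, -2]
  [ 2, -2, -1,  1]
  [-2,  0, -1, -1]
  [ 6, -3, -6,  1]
x^4 + 8*x^3 + 24*x^2 + 32*x + 16

Expanding det(x·I − A) (e.g. by cofactor expansion or by noting that A is similar to its Jordan form J, which has the same characteristic polynomial as A) gives
  χ_A(x) = x^4 + 8*x^3 + 24*x^2 + 32*x + 16
which factors as (x + 2)^4. The eigenvalues (with algebraic multiplicities) are λ = -2 with multiplicity 4.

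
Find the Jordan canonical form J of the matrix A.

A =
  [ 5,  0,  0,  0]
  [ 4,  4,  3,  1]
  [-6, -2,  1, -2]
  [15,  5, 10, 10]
J_3(5) ⊕ J_1(5)

The characteristic polynomial is
  det(x·I − A) = x^4 - 20*x^3 + 150*x^2 - 500*x + 625 = (x - 5)^4

Eigenvalues and multiplicities (the geometric multiplicity of λ is n − rank(A − λI), which equals the number of Jordan blocks for λ):
  λ = 5: algebraic multiplicity = 4, geometric multiplicity = 2

Determining the block sizes for each eigenvalue:
  λ = 5: with am = 4 and gm = 2, the partition is not yet determined (e.g. several partitions of 4 into 2 parts exist). Let N = A − (5)·I. Computing rank(N^1) = 2, rank(N^2) = 1, rank(N^3) = 0; the number of blocks of size ≥ j is rank(N^{j−1}) − rank(N^j), giving [2, 1, 1]. So we have 1 block(s) of size 3, 1 block(s) of size 1 → block sizes [3, 1]

Assembling the blocks gives a Jordan form
J =
  [5, 1, 0, 0]
  [0, 5, 1, 0]
  [0, 0, 5, 0]
  [0, 0, 0, 5]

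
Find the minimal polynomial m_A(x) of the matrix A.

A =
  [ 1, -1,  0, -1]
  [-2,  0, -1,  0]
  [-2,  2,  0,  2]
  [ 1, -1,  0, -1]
x^3

The characteristic polynomial is χ_A(x) = x^4, so the eigenvalues are known. The minimal polynomial is
  m_A(x) = Π_λ (x − λ)^{k_λ}
where k_λ is the size of the *largest* Jordan block for λ (equivalently, the smallest k with (A − λI)^k v = 0 for every generalised eigenvector v of λ).

  λ = 0: largest Jordan block has size 3, contributing (x − 0)^3

So m_A(x) = x^3 = x^3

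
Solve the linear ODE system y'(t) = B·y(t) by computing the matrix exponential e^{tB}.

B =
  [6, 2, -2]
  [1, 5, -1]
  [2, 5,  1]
e^{tB} =
  [t^2*exp(4*t) + 2*t*exp(4*t) + exp(4*t), -2*t^2*exp(4*t) + 2*t*exp(4*t), -2*t*exp(4*t)]
  [t^2*exp(4*t)/2 + t*exp(4*t), -t^2*exp(4*t) + t*exp(4*t) + exp(4*t), -t*exp(4*t)]
  [3*t^2*exp(4*t)/2 + 2*t*exp(4*t), -3*t^2*exp(4*t) + 5*t*exp(4*t), -3*t*exp(4*t) + exp(4*t)]

Strategy: write B = P · J · P⁻¹ where J is a Jordan canonical form, so e^{tB} = P · e^{tJ} · P⁻¹, and e^{tJ} can be computed block-by-block.

B has Jordan form
J =
  [4, 1, 0]
  [0, 4, 1]
  [0, 0, 4]
(up to reordering of blocks).

Per-block formulas:
  For a 3×3 Jordan block J_3(4): exp(t · J_3(4)) = e^(4t)·(I + t·N + (t^2/2)·N^2), where N is the 3×3 nilpotent shift.

After assembling e^{tJ} and conjugating by P, we get:

e^{tB} =
  [t^2*exp(4*t) + 2*t*exp(4*t) + exp(4*t), -2*t^2*exp(4*t) + 2*t*exp(4*t), -2*t*exp(4*t)]
  [t^2*exp(4*t)/2 + t*exp(4*t), -t^2*exp(4*t) + t*exp(4*t) + exp(4*t), -t*exp(4*t)]
  [3*t^2*exp(4*t)/2 + 2*t*exp(4*t), -3*t^2*exp(4*t) + 5*t*exp(4*t), -3*t*exp(4*t) + exp(4*t)]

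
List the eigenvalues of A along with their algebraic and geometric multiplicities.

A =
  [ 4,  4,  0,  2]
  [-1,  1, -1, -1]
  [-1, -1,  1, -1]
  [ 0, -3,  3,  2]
λ = 2: alg = 4, geom = 2

Step 1 — factor the characteristic polynomial to read off the algebraic multiplicities:
  χ_A(x) = (x - 2)^4

Step 2 — compute geometric multiplicities via the rank-nullity identity g(λ) = n − rank(A − λI):
  rank(A − (2)·I) = 2, so dim ker(A − (2)·I) = n − 2 = 2

Summary:
  λ = 2: algebraic multiplicity = 4, geometric multiplicity = 2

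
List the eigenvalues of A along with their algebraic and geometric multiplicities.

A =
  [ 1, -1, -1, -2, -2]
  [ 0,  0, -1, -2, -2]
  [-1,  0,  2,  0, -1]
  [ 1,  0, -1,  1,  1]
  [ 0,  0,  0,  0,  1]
λ = 1: alg = 5, geom = 3

Step 1 — factor the characteristic polynomial to read off the algebraic multiplicities:
  χ_A(x) = (x - 1)^5

Step 2 — compute geometric multiplicities via the rank-nullity identity g(λ) = n − rank(A − λI):
  rank(A − (1)·I) = 2, so dim ker(A − (1)·I) = n − 2 = 3

Summary:
  λ = 1: algebraic multiplicity = 5, geometric multiplicity = 3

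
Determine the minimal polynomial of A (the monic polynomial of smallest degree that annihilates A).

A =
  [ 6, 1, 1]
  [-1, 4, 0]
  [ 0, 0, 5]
x^3 - 15*x^2 + 75*x - 125

The characteristic polynomial is χ_A(x) = (x - 5)^3, so the eigenvalues are known. The minimal polynomial is
  m_A(x) = Π_λ (x − λ)^{k_λ}
where k_λ is the size of the *largest* Jordan block for λ (equivalently, the smallest k with (A − λI)^k v = 0 for every generalised eigenvector v of λ).

  λ = 5: largest Jordan block has size 3, contributing (x − 5)^3

So m_A(x) = (x - 5)^3 = x^3 - 15*x^2 + 75*x - 125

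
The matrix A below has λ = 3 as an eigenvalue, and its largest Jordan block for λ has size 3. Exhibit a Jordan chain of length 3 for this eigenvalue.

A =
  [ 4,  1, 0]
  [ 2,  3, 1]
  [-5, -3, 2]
A Jordan chain for λ = 3 of length 3:
v_1 = (3, -3, -6)ᵀ
v_2 = (1, 2, -5)ᵀ
v_3 = (1, 0, 0)ᵀ

Let N = A − (3)·I. We want v_3 with N^3 v_3 = 0 but N^2 v_3 ≠ 0; then v_{j-1} := N · v_j for j = 3, …, 2.

Pick v_3 = (1, 0, 0)ᵀ.
Then v_2 = N · v_3 = (1, 2, -5)ᵀ.
Then v_1 = N · v_2 = (3, -3, -6)ᵀ.

Sanity check: (A − (3)·I) v_1 = (0, 0, 0)ᵀ = 0. ✓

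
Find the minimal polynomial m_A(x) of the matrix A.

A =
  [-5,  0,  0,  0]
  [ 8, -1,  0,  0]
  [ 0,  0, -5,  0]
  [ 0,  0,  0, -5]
x^2 + 6*x + 5

The characteristic polynomial is χ_A(x) = (x + 1)*(x + 5)^3, so the eigenvalues are known. The minimal polynomial is
  m_A(x) = Π_λ (x − λ)^{k_λ}
where k_λ is the size of the *largest* Jordan block for λ (equivalently, the smallest k with (A − λI)^k v = 0 for every generalised eigenvector v of λ).

  λ = -5: largest Jordan block has size 1, contributing (x + 5)
  λ = -1: largest Jordan block has size 1, contributing (x + 1)

So m_A(x) = (x + 1)*(x + 5) = x^2 + 6*x + 5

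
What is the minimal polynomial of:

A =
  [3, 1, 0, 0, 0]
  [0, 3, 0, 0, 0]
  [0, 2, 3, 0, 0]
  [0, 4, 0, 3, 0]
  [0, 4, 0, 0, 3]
x^2 - 6*x + 9

The characteristic polynomial is χ_A(x) = (x - 3)^5, so the eigenvalues are known. The minimal polynomial is
  m_A(x) = Π_λ (x − λ)^{k_λ}
where k_λ is the size of the *largest* Jordan block for λ (equivalently, the smallest k with (A − λI)^k v = 0 for every generalised eigenvector v of λ).

  λ = 3: largest Jordan block has size 2, contributing (x − 3)^2

So m_A(x) = (x - 3)^2 = x^2 - 6*x + 9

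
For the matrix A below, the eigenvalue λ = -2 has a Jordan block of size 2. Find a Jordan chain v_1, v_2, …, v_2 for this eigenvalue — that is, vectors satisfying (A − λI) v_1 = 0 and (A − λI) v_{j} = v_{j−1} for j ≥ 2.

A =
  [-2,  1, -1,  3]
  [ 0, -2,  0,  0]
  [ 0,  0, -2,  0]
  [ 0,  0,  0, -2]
A Jordan chain for λ = -2 of length 2:
v_1 = (1, 0, 0, 0)ᵀ
v_2 = (0, 1, 0, 0)ᵀ

Let N = A − (-2)·I. We want v_2 with N^2 v_2 = 0 but N^1 v_2 ≠ 0; then v_{j-1} := N · v_j for j = 2, …, 2.

Pick v_2 = (0, 1, 0, 0)ᵀ.
Then v_1 = N · v_2 = (1, 0, 0, 0)ᵀ.

Sanity check: (A − (-2)·I) v_1 = (0, 0, 0, 0)ᵀ = 0. ✓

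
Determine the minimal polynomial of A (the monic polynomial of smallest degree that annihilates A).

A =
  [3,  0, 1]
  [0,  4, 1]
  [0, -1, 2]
x^3 - 9*x^2 + 27*x - 27

The characteristic polynomial is χ_A(x) = (x - 3)^3, so the eigenvalues are known. The minimal polynomial is
  m_A(x) = Π_λ (x − λ)^{k_λ}
where k_λ is the size of the *largest* Jordan block for λ (equivalently, the smallest k with (A − λI)^k v = 0 for every generalised eigenvector v of λ).

  λ = 3: largest Jordan block has size 3, contributing (x − 3)^3

So m_A(x) = (x - 3)^3 = x^3 - 9*x^2 + 27*x - 27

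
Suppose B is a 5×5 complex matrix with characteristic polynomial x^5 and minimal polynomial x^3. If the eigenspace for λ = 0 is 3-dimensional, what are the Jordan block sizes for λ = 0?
Block sizes for λ = 0: [3, 1, 1]

Step 1 — from the characteristic polynomial, algebraic multiplicity of λ = 0 is 5. From dim ker(B − (0)·I) = 3, there are exactly 3 Jordan blocks for λ = 0.
Step 2 — from the minimal polynomial, the factor (x − 0)^3 tells us the largest block for λ = 0 has size 3.
Step 3 — with total size 5, 3 blocks, and largest block 3, the block sizes (in nonincreasing order) are [3, 1, 1].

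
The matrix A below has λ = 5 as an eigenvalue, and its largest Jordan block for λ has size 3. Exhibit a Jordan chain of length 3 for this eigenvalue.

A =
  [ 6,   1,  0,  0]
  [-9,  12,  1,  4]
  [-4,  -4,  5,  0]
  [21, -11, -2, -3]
A Jordan chain for λ = 5 of length 3:
v_1 = (-8, 8, 32, -40)ᵀ
v_2 = (1, -9, -4, 21)ᵀ
v_3 = (1, 0, 0, 0)ᵀ

Let N = A − (5)·I. We want v_3 with N^3 v_3 = 0 but N^2 v_3 ≠ 0; then v_{j-1} := N · v_j for j = 3, …, 2.

Pick v_3 = (1, 0, 0, 0)ᵀ.
Then v_2 = N · v_3 = (1, -9, -4, 21)ᵀ.
Then v_1 = N · v_2 = (-8, 8, 32, -40)ᵀ.

Sanity check: (A − (5)·I) v_1 = (0, 0, 0, 0)ᵀ = 0. ✓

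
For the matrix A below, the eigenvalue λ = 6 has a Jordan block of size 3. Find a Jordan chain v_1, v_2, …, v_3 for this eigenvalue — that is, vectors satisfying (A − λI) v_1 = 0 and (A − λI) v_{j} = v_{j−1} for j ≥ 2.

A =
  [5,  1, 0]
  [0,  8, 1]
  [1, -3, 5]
A Jordan chain for λ = 6 of length 3:
v_1 = (1, 1, -2)ᵀ
v_2 = (-1, 0, 1)ᵀ
v_3 = (1, 0, 0)ᵀ

Let N = A − (6)·I. We want v_3 with N^3 v_3 = 0 but N^2 v_3 ≠ 0; then v_{j-1} := N · v_j for j = 3, …, 2.

Pick v_3 = (1, 0, 0)ᵀ.
Then v_2 = N · v_3 = (-1, 0, 1)ᵀ.
Then v_1 = N · v_2 = (1, 1, -2)ᵀ.

Sanity check: (A − (6)·I) v_1 = (0, 0, 0)ᵀ = 0. ✓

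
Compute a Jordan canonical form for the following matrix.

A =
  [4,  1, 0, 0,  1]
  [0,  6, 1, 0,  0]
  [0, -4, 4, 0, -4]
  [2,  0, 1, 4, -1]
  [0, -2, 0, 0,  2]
J_3(4) ⊕ J_2(4)

The characteristic polynomial is
  det(x·I − A) = x^5 - 20*x^4 + 160*x^3 - 640*x^2 + 1280*x - 1024 = (x - 4)^5

Eigenvalues and multiplicities (the geometric multiplicity of λ is n − rank(A − λI), which equals the number of Jordan blocks for λ):
  λ = 4: algebraic multiplicity = 5, geometric multiplicity = 2

Determining the block sizes for each eigenvalue:
  λ = 4: with am = 5 and gm = 2, the partition is not yet determined (e.g. several partitions of 5 into 2 parts exist). Let N = A − (4)·I. Computing rank(N^1) = 3, rank(N^2) = 1, rank(N^3) = 0; the number of blocks of size ≥ j is rank(N^{j−1}) − rank(N^j), giving [2, 2, 1]. So we have 1 block(s) of size 3, 1 block(s) of size 2 → block sizes [3, 2]

Assembling the blocks gives a Jordan form
J =
  [4, 1, 0, 0, 0]
  [0, 4, 1, 0, 0]
  [0, 0, 4, 0, 0]
  [0, 0, 0, 4, 1]
  [0, 0, 0, 0, 4]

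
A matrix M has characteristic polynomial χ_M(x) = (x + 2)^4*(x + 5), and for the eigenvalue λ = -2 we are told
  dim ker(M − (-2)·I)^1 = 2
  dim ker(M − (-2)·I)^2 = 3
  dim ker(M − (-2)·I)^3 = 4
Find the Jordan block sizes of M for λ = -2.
Block sizes for λ = -2: [3, 1]

From the dimensions of kernels of powers, the number of Jordan blocks of size at least j is d_j − d_{j−1} where d_j = dim ker(N^j) (with d_0 = 0). Computing the differences gives [2, 1, 1].
The number of blocks of size exactly k is (#blocks of size ≥ k) − (#blocks of size ≥ k + 1), so the partition is: 1 block(s) of size 1, 1 block(s) of size 3.
In nonincreasing order the block sizes are [3, 1].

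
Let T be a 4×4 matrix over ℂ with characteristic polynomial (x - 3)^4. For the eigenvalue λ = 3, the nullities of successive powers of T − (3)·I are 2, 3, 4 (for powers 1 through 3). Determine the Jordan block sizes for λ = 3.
Block sizes for λ = 3: [3, 1]

From the dimensions of kernels of powers, the number of Jordan blocks of size at least j is d_j − d_{j−1} where d_j = dim ker(N^j) (with d_0 = 0). Computing the differences gives [2, 1, 1].
The number of blocks of size exactly k is (#blocks of size ≥ k) − (#blocks of size ≥ k + 1), so the partition is: 1 block(s) of size 1, 1 block(s) of size 3.
In nonincreasing order the block sizes are [3, 1].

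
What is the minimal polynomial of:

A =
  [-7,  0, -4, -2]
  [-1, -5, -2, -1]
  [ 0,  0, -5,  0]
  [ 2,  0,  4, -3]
x^2 + 10*x + 25

The characteristic polynomial is χ_A(x) = (x + 5)^4, so the eigenvalues are known. The minimal polynomial is
  m_A(x) = Π_λ (x − λ)^{k_λ}
where k_λ is the size of the *largest* Jordan block for λ (equivalently, the smallest k with (A − λI)^k v = 0 for every generalised eigenvector v of λ).

  λ = -5: largest Jordan block has size 2, contributing (x + 5)^2

So m_A(x) = (x + 5)^2 = x^2 + 10*x + 25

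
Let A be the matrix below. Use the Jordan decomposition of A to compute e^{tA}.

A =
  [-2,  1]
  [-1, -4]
e^{tA} =
  [t*exp(-3*t) + exp(-3*t), t*exp(-3*t)]
  [-t*exp(-3*t), -t*exp(-3*t) + exp(-3*t)]

Strategy: write A = P · J · P⁻¹ where J is a Jordan canonical form, so e^{tA} = P · e^{tJ} · P⁻¹, and e^{tJ} can be computed block-by-block.

A has Jordan form
J =
  [-3,  1]
  [ 0, -3]
(up to reordering of blocks).

Per-block formulas:
  For a 2×2 Jordan block J_2(-3): exp(t · J_2(-3)) = e^(-3t)·(I + t·N), where N is the 2×2 nilpotent shift.

After assembling e^{tJ} and conjugating by P, we get:

e^{tA} =
  [t*exp(-3*t) + exp(-3*t), t*exp(-3*t)]
  [-t*exp(-3*t), -t*exp(-3*t) + exp(-3*t)]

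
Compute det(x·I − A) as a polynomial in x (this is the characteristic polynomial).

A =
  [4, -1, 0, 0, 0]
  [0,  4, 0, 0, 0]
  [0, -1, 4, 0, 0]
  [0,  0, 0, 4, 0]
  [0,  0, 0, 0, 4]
x^5 - 20*x^4 + 160*x^3 - 640*x^2 + 1280*x - 1024

Expanding det(x·I − A) (e.g. by cofactor expansion or by noting that A is similar to its Jordan form J, which has the same characteristic polynomial as A) gives
  χ_A(x) = x^5 - 20*x^4 + 160*x^3 - 640*x^2 + 1280*x - 1024
which factors as (x - 4)^5. The eigenvalues (with algebraic multiplicities) are λ = 4 with multiplicity 5.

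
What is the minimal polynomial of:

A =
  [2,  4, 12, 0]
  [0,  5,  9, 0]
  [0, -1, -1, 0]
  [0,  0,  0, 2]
x^2 - 4*x + 4

The characteristic polynomial is χ_A(x) = (x - 2)^4, so the eigenvalues are known. The minimal polynomial is
  m_A(x) = Π_λ (x − λ)^{k_λ}
where k_λ is the size of the *largest* Jordan block for λ (equivalently, the smallest k with (A − λI)^k v = 0 for every generalised eigenvector v of λ).

  λ = 2: largest Jordan block has size 2, contributing (x − 2)^2

So m_A(x) = (x - 2)^2 = x^2 - 4*x + 4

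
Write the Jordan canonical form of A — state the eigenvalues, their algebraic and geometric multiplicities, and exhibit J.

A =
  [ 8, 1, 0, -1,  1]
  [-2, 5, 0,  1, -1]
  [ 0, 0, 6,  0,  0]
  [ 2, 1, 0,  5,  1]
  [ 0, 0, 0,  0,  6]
J_2(6) ⊕ J_1(6) ⊕ J_1(6) ⊕ J_1(6)

The characteristic polynomial is
  det(x·I − A) = x^5 - 30*x^4 + 360*x^3 - 2160*x^2 + 6480*x - 7776 = (x - 6)^5

Eigenvalues and multiplicities (the geometric multiplicity of λ is n − rank(A − λI), which equals the number of Jordan blocks for λ):
  λ = 6: algebraic multiplicity = 5, geometric multiplicity = 4

Determining the block sizes for each eigenvalue:
  λ = 6: 4 blocks summing to 5 forces exactly one block of size 2 and the rest size 1 → block sizes [2, 1, 1, 1]

Assembling the blocks gives a Jordan form
J =
  [6, 1, 0, 0, 0]
  [0, 6, 0, 0, 0]
  [0, 0, 6, 0, 0]
  [0, 0, 0, 6, 0]
  [0, 0, 0, 0, 6]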